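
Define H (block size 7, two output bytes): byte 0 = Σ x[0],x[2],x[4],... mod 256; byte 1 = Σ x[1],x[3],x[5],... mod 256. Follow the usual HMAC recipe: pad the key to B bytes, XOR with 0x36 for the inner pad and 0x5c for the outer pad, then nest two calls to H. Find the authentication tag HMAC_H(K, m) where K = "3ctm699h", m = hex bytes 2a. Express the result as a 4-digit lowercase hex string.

Key "3ctm699h" = 33 63 74 6d 36 39 39 68 is 8 bytes > B = 7, so hash it first: H(key) = 16 71, then zero-pad to 7 bytes: K' = 16 71 00 00 00 00 00.
K' ⊕ ipad = 20 47 36 36 36 36 36.  K' ⊕ opad = 4a 2d 5c 5c 5c 5c 5c.
Inner input = (K'⊕ipad) ∥ m = 20 47 36 36 36 36 36 ∥ 2a.
Inner hash: even-index sum = 194 mod 256 = 194; odd-index sum = 221 mod 256 = 221 → c2 dd.
Outer input = (K'⊕opad) ∥ inner = 4a 2d 5c 5c 5c 5c 5c ∥ c2 dd.
Outer hash (tag): even-index sum = 571 mod 256 = 59; odd-index sum = 423 mod 256 = 167 → 3b a7.

3ba7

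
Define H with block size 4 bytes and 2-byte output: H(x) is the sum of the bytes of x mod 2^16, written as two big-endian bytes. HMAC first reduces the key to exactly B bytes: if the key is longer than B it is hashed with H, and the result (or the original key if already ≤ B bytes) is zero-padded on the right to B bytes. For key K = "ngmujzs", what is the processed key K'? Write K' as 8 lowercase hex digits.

030e0000

|K| = 7 > B = 4, so first hash the key.
H(K): sum = 110+103+109+117+106+122+115 = 782 → 03 0e.
Zero-pad H(K) = 03 0e to 4 bytes: K' = 03 0e 00 00.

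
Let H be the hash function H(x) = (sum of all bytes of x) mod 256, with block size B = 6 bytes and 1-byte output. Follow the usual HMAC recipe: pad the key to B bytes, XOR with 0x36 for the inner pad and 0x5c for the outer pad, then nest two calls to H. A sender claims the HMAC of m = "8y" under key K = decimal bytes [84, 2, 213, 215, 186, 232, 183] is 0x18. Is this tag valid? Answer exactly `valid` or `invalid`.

Key decimal bytes [84, 2, 213, 215, 186, 232, 183] = 54 02 d5 d7 ba e8 b7 is 7 bytes > B = 6, so hash it first: H(key) = 5b, then zero-pad to 6 bytes: K' = 5b 00 00 00 00 00.
K' ⊕ ipad = 6d 36 36 36 36 36; K' ⊕ opad = 07 5c 5c 5c 5c 5c.
Inner hash: sum = 109+54+54+54+54+54+56+121 = 556; mod 256 = 44 → 2c.
Outer hash (recomputed tag): sum = 7+92+92+92+92+92+44 = 511; mod 256 = 255 → ff.
Recomputed tag = ff; claimed = 18 → mismatch.

invalid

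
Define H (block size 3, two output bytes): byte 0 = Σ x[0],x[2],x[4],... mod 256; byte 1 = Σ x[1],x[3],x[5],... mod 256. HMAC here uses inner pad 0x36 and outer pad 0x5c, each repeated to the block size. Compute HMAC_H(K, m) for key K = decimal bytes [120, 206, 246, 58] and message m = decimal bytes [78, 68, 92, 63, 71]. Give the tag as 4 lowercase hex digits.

Key decimal bytes [120, 206, 246, 58] = 78 ce f6 3a is 4 bytes > B = 3, so hash it first: H(key) = 6e 08, then zero-pad to 3 bytes: K' = 6e 08 00.
K' ⊕ ipad = 58 3e 36.  K' ⊕ opad = 32 54 5c.
Inner input = (K'⊕ipad) ∥ m = 58 3e 36 ∥ 4e 44 5c 3f 47.
Inner hash: even-index sum = 273 mod 256 = 17; odd-index sum = 303 mod 256 = 47 → 11 2f.
Outer input = (K'⊕opad) ∥ inner = 32 54 5c ∥ 11 2f.
Outer hash (tag): even-index sum = 189 mod 256 = 189; odd-index sum = 101 mod 256 = 101 → bd 65.

bd65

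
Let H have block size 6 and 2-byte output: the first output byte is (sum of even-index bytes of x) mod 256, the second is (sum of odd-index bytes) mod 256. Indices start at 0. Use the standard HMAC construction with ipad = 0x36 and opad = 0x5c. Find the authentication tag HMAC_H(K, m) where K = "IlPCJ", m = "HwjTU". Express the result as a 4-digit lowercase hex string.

9f7b

Key "IlPCJ" = 49 6c 50 43 4a is 5 bytes ≤ B = 6; zero-pad to 6 bytes: K' = 49 6c 50 43 4a 00.
K' ⊕ ipad = 7f 5a 66 75 7c 36.  K' ⊕ opad = 15 30 0c 1f 16 5c.
Inner input = (K'⊕ipad) ∥ m = 7f 5a 66 75 7c 36 ∥ 48 77 6a 54 55.
Inner hash: even-index sum = 616 mod 256 = 104; odd-index sum = 464 mod 256 = 208 → 68 d0.
Outer input = (K'⊕opad) ∥ inner = 15 30 0c 1f 16 5c ∥ 68 d0.
Outer hash (tag): even-index sum = 159 mod 256 = 159; odd-index sum = 379 mod 256 = 123 → 9f 7b.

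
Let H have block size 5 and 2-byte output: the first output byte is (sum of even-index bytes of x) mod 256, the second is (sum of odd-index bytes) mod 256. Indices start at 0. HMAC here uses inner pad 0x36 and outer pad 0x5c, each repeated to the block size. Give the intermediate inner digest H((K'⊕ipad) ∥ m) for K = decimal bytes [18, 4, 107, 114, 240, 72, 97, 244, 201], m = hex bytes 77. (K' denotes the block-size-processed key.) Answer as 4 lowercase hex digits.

Key decimal bytes [18, 4, 107, 114, 240, 72, 97, 244, 201] = 12 04 6b 72 f0 48 61 f4 c9 is 9 bytes > B = 5, so hash it first: H(key) = 97 b2, then zero-pad to 5 bytes: K' = 97 b2 00 00 00.
K' ⊕ ipad = a1 84 36 36 36.
Inner input = a1 84 36 36 36 ∥ 77.
Inner hash: even-index sum = 269 mod 256 = 13; odd-index sum = 305 mod 256 = 49 → 0d 31.

0d31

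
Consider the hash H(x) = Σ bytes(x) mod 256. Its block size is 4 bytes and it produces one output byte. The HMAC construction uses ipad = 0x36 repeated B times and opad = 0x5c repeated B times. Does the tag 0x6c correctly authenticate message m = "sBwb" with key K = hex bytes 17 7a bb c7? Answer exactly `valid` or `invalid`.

Key hex bytes 17 7a bb c7 is exactly B = 4 bytes: K' = 17 7a bb c7.
K' ⊕ ipad = 21 4c 8d f1; K' ⊕ opad = 4b 26 e7 9b.
Inner hash: sum = 33+76+141+241+115+66+119+98 = 889; mod 256 = 121 → 79.
Outer hash (recomputed tag): sum = 75+38+231+155+121 = 620; mod 256 = 108 → 6c.
Recomputed tag = 6c; claimed = 6c → match.

valid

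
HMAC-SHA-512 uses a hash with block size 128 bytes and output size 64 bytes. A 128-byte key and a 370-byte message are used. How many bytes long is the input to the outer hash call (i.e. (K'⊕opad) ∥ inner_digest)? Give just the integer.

Key is 128 ≤ 128 bytes, zero-padded: |K'| = 128.
Outer input = (K'⊕opad) ∥ H(inner) → 128 + 64 = 192 bytes.

192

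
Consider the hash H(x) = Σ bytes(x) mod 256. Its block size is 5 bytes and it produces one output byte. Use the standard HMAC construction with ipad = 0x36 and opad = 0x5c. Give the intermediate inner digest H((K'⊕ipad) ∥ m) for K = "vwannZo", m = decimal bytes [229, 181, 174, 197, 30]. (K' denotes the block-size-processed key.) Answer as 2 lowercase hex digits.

Key "vwannZo" = 76 77 61 6e 6e 5a 6f is 7 bytes > B = 5, so hash it first: H(key) = f3, then zero-pad to 5 bytes: K' = f3 00 00 00 00.
K' ⊕ ipad = c5 36 36 36 36.
Inner input = c5 36 36 36 36 ∥ e5 b5 ae c5 1e.
Inner hash: sum = 197+54+54+54+54+229+181+174+197+30 = 1224; mod 256 = 200 → c8.

c8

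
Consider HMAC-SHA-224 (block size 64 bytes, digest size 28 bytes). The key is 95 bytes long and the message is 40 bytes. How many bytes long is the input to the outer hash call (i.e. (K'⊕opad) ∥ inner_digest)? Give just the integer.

92

Key is 95 > 64 bytes, so it is hashed to 28 bytes then zero-padded to 64: |K'| = 64.
Outer input = (K'⊕opad) ∥ H(inner) → 64 + 28 = 92 bytes.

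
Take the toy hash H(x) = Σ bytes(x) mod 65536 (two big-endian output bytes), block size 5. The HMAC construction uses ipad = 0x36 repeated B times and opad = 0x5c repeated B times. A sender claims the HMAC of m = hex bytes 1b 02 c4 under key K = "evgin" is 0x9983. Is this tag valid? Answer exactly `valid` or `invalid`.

Key "evgin" = 65 76 67 69 6e is exactly B = 5 bytes: K' = 65 76 67 69 6e.
K' ⊕ ipad = 53 40 51 5f 58; K' ⊕ opad = 39 2a 3b 35 32.
Inner hash: sum = 83+64+81+95+88+27+2+196 = 636 → 02 7c.
Outer hash (recomputed tag): sum = 57+42+59+53+50+2+124 = 387 → 01 83.
Recomputed tag = 0183; claimed = 9983 → mismatch.

invalid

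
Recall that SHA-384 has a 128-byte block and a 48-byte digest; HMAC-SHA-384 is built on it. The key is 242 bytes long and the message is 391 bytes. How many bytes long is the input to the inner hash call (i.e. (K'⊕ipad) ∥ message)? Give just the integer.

Key is 242 > 128 bytes, so it is hashed to 48 bytes then zero-padded to 128: |K'| = 128.
Inner input = (K'⊕ipad) ∥ m → 128 + 391 = 519 bytes.

519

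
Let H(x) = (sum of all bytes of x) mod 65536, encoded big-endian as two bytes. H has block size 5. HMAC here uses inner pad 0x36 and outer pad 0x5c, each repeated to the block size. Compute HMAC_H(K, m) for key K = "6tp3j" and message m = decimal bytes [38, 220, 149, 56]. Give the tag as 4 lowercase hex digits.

Key "6tp3j" = 36 74 70 33 6a is exactly B = 5 bytes: K' = 36 74 70 33 6a.
K' ⊕ ipad = 00 42 46 05 5c.  K' ⊕ opad = 6a 28 2c 6f 36.
Inner input = (K'⊕ipad) ∥ m = 00 42 46 05 5c ∥ 26 dc 95 38.
Inner hash: sum = 0+66+70+5+92+38+220+149+56 = 696 → 02 b8.
Outer input = (K'⊕opad) ∥ inner = 6a 28 2c 6f 36 ∥ 02 b8.
Outer hash (tag): sum = 106+40+44+111+54+2+184 = 541 → 02 1d.

021d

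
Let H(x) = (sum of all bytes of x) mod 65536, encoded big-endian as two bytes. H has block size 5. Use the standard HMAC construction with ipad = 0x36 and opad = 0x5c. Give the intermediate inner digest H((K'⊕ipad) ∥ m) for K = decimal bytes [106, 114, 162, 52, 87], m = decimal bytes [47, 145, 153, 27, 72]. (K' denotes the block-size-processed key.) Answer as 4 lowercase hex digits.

0353

Key decimal bytes [106, 114, 162, 52, 87] = 6a 72 a2 34 57 is exactly B = 5 bytes: K' = 6a 72 a2 34 57.
K' ⊕ ipad = 5c 44 94 02 61.
Inner input = 5c 44 94 02 61 ∥ 2f 91 99 1b 48.
Inner hash: sum = 92+68+148+2+97+47+145+153+27+72 = 851 → 03 53.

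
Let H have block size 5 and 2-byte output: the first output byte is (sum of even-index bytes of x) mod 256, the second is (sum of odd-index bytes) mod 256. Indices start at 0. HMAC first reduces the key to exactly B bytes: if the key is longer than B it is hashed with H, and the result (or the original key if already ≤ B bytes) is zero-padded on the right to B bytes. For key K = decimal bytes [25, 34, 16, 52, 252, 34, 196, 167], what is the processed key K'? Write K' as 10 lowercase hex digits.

|K| = 8 > B = 5, so first hash the key.
H(K): even-index sum = 489 mod 256 = 233; odd-index sum = 287 mod 256 = 31 → e9 1f.
Zero-pad H(K) = e9 1f to 5 bytes: K' = e9 1f 00 00 00.

e91f000000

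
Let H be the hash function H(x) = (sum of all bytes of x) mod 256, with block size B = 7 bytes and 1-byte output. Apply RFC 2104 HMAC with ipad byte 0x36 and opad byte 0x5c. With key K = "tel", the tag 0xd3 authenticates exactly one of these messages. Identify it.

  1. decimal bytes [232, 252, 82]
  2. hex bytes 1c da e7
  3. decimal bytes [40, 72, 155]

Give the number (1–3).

Key "tel" = 74 65 6c is 3 bytes ≤ B = 7; zero-pad to 7 bytes: K' = 74 65 6c 00 00 00 00.
K' ⊕ ipad = 42 53 5a 36 36 36 36; K' ⊕ opad = 28 39 30 5c 5c 5c 5c.
m1: inner = H(42 53 5a 36 36 36 36 e8 fc 52) = fd; tag = H(28 39 30 5c 5c 5c 5c fd) = fe
m2: inner = H(42 53 5a 36 36 36 36 1c da e7) = a4; tag = H(28 39 30 5c 5c 5c 5c a4) = a5
m3: inner = H(42 53 5a 36 36 36 36 28 48 9b) = d2; tag = H(28 39 30 5c 5c 5c 5c d2) = d3 ← matches

3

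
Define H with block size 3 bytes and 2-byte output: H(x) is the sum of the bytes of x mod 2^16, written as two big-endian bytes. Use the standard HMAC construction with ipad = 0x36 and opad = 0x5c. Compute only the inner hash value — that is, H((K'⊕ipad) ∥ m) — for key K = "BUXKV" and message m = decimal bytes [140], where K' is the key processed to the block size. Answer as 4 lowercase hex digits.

019f

Key "BUXKV" = 42 55 58 4b 56 is 5 bytes > B = 3, so hash it first: H(key) = 01 90, then zero-pad to 3 bytes: K' = 01 90 00.
K' ⊕ ipad = 37 a6 36.
Inner input = 37 a6 36 ∥ 8c.
Inner hash: sum = 55+166+54+140 = 415 → 01 9f.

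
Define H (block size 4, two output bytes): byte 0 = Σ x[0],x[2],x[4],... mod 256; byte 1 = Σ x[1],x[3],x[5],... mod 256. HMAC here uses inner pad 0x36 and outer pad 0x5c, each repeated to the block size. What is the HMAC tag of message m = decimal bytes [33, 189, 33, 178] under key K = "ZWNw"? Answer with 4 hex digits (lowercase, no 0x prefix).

3e47

Key "ZWNw" = 5a 57 4e 77 is exactly B = 4 bytes: K' = 5a 57 4e 77.
K' ⊕ ipad = 6c 61 78 41.  K' ⊕ opad = 06 0b 12 2b.
Inner input = (K'⊕ipad) ∥ m = 6c 61 78 41 ∥ 21 bd 21 b2.
Inner hash: even-index sum = 294 mod 256 = 38; odd-index sum = 529 mod 256 = 17 → 26 11.
Outer input = (K'⊕opad) ∥ inner = 06 0b 12 2b ∥ 26 11.
Outer hash (tag): even-index sum = 62 mod 256 = 62; odd-index sum = 71 mod 256 = 71 → 3e 47.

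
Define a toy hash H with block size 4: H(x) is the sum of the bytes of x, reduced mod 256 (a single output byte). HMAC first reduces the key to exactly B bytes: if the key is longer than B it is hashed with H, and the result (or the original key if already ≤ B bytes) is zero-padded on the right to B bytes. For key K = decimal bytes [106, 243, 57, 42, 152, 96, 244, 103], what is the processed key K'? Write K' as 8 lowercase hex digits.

13000000

|K| = 8 > B = 4, so first hash the key.
H(K): sum = 106+243+57+42+152+96+244+103 = 1043; mod 256 = 19 → 13.
Zero-pad H(K) = 13 to 4 bytes: K' = 13 00 00 00.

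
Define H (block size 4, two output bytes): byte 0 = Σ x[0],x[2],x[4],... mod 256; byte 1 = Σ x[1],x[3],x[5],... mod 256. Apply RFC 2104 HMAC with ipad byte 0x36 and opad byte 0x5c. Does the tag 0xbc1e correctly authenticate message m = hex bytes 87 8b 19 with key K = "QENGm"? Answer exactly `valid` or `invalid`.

invalid

Key "QENGm" = 51 45 4e 47 6d is 5 bytes > B = 4, so hash it first: H(key) = 0c 8c, then zero-pad to 4 bytes: K' = 0c 8c 00 00.
K' ⊕ ipad = 3a ba 36 36; K' ⊕ opad = 50 d0 5c 5c.
Inner hash: even-index sum = 272 mod 256 = 16; odd-index sum = 379 mod 256 = 123 → 10 7b.
Outer hash (recomputed tag): even-index sum = 188 mod 256 = 188; odd-index sum = 423 mod 256 = 167 → bc a7.
Recomputed tag = bca7; claimed = bc1e → mismatch.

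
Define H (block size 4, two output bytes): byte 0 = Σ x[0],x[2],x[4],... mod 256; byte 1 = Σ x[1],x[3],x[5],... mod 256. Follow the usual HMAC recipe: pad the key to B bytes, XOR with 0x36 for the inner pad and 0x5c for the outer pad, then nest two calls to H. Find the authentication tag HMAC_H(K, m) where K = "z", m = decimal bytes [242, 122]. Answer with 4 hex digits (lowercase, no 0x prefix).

f69e

Key "z" = 7a is 1 byte ≤ B = 4; zero-pad to 4 bytes: K' = 7a 00 00 00.
K' ⊕ ipad = 4c 36 36 36.  K' ⊕ opad = 26 5c 5c 5c.
Inner input = (K'⊕ipad) ∥ m = 4c 36 36 36 ∥ f2 7a.
Inner hash: even-index sum = 372 mod 256 = 116; odd-index sum = 230 mod 256 = 230 → 74 e6.
Outer input = (K'⊕opad) ∥ inner = 26 5c 5c 5c ∥ 74 e6.
Outer hash (tag): even-index sum = 246 mod 256 = 246; odd-index sum = 414 mod 256 = 158 → f6 9e.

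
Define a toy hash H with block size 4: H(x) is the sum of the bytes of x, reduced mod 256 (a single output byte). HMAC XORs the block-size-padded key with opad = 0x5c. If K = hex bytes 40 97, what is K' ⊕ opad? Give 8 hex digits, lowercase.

1ccb5c5c

Key hex bytes 40 97 is 2 bytes ≤ B = 4; zero-pad to 4 bytes: K' = 40 97 00 00.
XOR each byte with 0x5c: 40⊕5c=1c, 97⊕5c=cb, 00⊕5c=5c, 00⊕5c=5c.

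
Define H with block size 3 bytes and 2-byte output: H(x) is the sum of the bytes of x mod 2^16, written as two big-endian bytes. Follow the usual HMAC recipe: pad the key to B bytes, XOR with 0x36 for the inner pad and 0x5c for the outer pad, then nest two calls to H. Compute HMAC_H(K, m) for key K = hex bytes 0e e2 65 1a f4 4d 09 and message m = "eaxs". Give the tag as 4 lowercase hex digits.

Key hex bytes 0e e2 65 1a f4 4d 09 is 7 bytes > B = 3, so hash it first: H(key) = 02 b9, then zero-pad to 3 bytes: K' = 02 b9 00.
K' ⊕ ipad = 34 8f 36.  K' ⊕ opad = 5e e5 5c.
Inner input = (K'⊕ipad) ∥ m = 34 8f 36 ∥ 65 61 78 73.
Inner hash: sum = 52+143+54+101+97+120+115 = 682 → 02 aa.
Outer input = (K'⊕opad) ∥ inner = 5e e5 5c ∥ 02 aa.
Outer hash (tag): sum = 94+229+92+2+170 = 587 → 02 4b.

024b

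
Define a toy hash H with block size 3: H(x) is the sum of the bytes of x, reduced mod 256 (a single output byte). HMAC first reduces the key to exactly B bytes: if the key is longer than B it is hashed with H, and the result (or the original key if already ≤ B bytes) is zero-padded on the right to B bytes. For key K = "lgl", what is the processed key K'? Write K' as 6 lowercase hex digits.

Key "lgl" = 6c 67 6c is exactly B = 3 bytes: K' = 6c 67 6c.

6c676c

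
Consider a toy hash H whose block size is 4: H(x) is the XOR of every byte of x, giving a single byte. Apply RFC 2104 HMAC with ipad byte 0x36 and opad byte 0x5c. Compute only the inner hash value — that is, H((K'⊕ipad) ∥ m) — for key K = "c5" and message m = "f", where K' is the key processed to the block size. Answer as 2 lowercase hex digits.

Key "c5" = 63 35 is 2 bytes ≤ B = 4; zero-pad to 4 bytes: K' = 63 35 00 00.
K' ⊕ ipad = 55 03 36 36.
Inner input = 55 03 36 36 ∥ 66.
Inner hash: XOR 55⊕03⊕36⊕36⊕66 = 30.

30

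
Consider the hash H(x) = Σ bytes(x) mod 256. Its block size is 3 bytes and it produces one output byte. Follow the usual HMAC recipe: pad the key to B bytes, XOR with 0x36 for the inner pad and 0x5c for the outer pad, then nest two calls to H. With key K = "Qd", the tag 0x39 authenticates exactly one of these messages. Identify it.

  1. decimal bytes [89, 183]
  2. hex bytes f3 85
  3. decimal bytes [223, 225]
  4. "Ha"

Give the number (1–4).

Key "Qd" = 51 64 is 2 bytes ≤ B = 3; zero-pad to 3 bytes: K' = 51 64 00.
K' ⊕ ipad = 67 52 36; K' ⊕ opad = 0d 38 5c.
m1: inner = H(67 52 36 59 b7) = ff; tag = H(0d 38 5c ff) = a0
m2: inner = H(67 52 36 f3 85) = 67; tag = H(0d 38 5c 67) = 08
m3: inner = H(67 52 36 df e1) = af; tag = H(0d 38 5c af) = 50
m4: inner = H(67 52 36 48 61) = 98; tag = H(0d 38 5c 98) = 39 ← matches

4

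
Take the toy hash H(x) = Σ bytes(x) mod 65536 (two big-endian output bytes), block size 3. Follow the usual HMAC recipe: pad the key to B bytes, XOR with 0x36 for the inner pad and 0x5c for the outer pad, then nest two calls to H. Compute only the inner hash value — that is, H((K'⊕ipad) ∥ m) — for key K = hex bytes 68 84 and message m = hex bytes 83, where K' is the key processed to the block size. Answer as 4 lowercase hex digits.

Key hex bytes 68 84 is 2 bytes ≤ B = 3; zero-pad to 3 bytes: K' = 68 84 00.
K' ⊕ ipad = 5e b2 36.
Inner input = 5e b2 36 ∥ 83.
Inner hash: sum = 94+178+54+131 = 457 → 01 c9.

01c9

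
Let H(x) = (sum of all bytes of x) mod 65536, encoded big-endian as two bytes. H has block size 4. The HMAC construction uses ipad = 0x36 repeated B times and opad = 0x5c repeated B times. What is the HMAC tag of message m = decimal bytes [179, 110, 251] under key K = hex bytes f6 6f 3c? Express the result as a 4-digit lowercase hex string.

0211

Key hex bytes f6 6f 3c is 3 bytes ≤ B = 4; zero-pad to 4 bytes: K' = f6 6f 3c 00.
K' ⊕ ipad = c0 59 0a 36.  K' ⊕ opad = aa 33 60 5c.
Inner input = (K'⊕ipad) ∥ m = c0 59 0a 36 ∥ b3 6e fb.
Inner hash: sum = 192+89+10+54+179+110+251 = 885 → 03 75.
Outer input = (K'⊕opad) ∥ inner = aa 33 60 5c ∥ 03 75.
Outer hash (tag): sum = 170+51+96+92+3+117 = 529 → 02 11.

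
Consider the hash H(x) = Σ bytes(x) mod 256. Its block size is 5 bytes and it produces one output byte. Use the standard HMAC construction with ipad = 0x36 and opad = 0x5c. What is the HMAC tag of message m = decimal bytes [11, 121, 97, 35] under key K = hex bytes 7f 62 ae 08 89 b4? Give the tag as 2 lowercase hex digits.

Key hex bytes 7f 62 ae 08 89 b4 is 6 bytes > B = 5, so hash it first: H(key) = d4, then zero-pad to 5 bytes: K' = d4 00 00 00 00.
K' ⊕ ipad = e2 36 36 36 36.  K' ⊕ opad = 88 5c 5c 5c 5c.
Inner input = (K'⊕ipad) ∥ m = e2 36 36 36 36 ∥ 0b 79 61 23.
Inner hash: sum = 226+54+54+54+54+11+121+97+35 = 706; mod 256 = 194 → c2.
Outer input = (K'⊕opad) ∥ inner = 88 5c 5c 5c 5c ∥ c2.
Outer hash (tag): sum = 136+92+92+92+92+194 = 698; mod 256 = 186 → ba.

ba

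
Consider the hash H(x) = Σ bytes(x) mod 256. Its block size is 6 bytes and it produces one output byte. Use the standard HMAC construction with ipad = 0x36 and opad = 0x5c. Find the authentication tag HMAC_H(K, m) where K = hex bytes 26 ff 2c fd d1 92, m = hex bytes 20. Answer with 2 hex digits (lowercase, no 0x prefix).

f2

Key hex bytes 26 ff 2c fd d1 92 is exactly B = 6 bytes: K' = 26 ff 2c fd d1 92.
K' ⊕ ipad = 10 c9 1a cb e7 a4.  K' ⊕ opad = 7a a3 70 a1 8d ce.
Inner input = (K'⊕ipad) ∥ m = 10 c9 1a cb e7 a4 ∥ 20.
Inner hash: sum = 16+201+26+203+231+164+32 = 873; mod 256 = 105 → 69.
Outer input = (K'⊕opad) ∥ inner = 7a a3 70 a1 8d ce ∥ 69.
Outer hash (tag): sum = 122+163+112+161+141+206+105 = 1010; mod 256 = 242 → f2.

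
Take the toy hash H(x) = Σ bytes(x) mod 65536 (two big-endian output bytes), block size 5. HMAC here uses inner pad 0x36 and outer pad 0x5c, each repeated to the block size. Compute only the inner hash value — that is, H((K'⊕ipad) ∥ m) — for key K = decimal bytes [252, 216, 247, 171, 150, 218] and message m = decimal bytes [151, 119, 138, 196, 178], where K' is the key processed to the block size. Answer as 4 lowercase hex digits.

Key decimal bytes [252, 216, 247, 171, 150, 218] = fc d8 f7 ab 96 da is 6 bytes > B = 5, so hash it first: H(key) = 04 e6, then zero-pad to 5 bytes: K' = 04 e6 00 00 00.
K' ⊕ ipad = 32 d0 36 36 36.
Inner input = 32 d0 36 36 36 ∥ 97 77 8a c4 b2.
Inner hash: sum = 50+208+54+54+54+151+119+138+196+178 = 1202 → 04 b2.

04b2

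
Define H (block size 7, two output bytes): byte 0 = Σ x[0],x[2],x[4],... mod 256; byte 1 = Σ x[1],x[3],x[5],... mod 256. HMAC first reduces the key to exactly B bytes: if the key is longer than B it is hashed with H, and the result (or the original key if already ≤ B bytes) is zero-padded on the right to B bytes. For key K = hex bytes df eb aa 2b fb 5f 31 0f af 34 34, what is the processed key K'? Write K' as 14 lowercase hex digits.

|K| = 11 > B = 7, so first hash the key.
H(K): even-index sum = 920 mod 256 = 152; odd-index sum = 440 mod 256 = 184 → 98 b8.
Zero-pad H(K) = 98 b8 to 7 bytes: K' = 98 b8 00 00 00 00 00.

98b80000000000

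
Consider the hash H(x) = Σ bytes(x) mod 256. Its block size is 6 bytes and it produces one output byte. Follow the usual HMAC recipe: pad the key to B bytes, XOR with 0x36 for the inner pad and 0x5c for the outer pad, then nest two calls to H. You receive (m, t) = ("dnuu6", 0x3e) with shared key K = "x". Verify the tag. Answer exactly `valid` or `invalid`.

Key "x" = 78 is 1 byte ≤ B = 6; zero-pad to 6 bytes: K' = 78 00 00 00 00 00.
K' ⊕ ipad = 4e 36 36 36 36 36; K' ⊕ opad = 24 5c 5c 5c 5c 5c.
Inner hash: sum = 78+54+54+54+54+54+100+110+117+117+54 = 846; mod 256 = 78 → 4e.
Outer hash (recomputed tag): sum = 36+92+92+92+92+92+78 = 574; mod 256 = 62 → 3e.
Recomputed tag = 3e; claimed = 3e → match.

valid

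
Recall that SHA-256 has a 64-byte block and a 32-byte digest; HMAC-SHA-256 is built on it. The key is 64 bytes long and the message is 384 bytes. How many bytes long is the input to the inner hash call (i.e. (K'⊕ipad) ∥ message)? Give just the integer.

Key is 64 ≤ 64 bytes, zero-padded: |K'| = 64.
Inner input = (K'⊕ipad) ∥ m → 64 + 384 = 448 bytes.

448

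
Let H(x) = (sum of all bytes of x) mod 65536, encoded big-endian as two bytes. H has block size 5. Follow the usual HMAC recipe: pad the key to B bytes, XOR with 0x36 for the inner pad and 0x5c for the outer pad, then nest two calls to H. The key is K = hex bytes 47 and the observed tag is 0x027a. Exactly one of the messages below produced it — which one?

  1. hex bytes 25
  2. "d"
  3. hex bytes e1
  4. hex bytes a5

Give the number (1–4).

Key hex bytes 47 is 1 byte ≤ B = 5; zero-pad to 5 bytes: K' = 47 00 00 00 00.
K' ⊕ ipad = 71 36 36 36 36; K' ⊕ opad = 1b 5c 5c 5c 5c.
m1: inner = H(71 36 36 36 36 25) = 01 6e; tag = H(1b 5c 5c 5c 5c 01 6e) = 01fa
m2: inner = H(71 36 36 36 36 64) = 01 ad; tag = H(1b 5c 5c 5c 5c 01 ad) = 0239
m3: inner = H(71 36 36 36 36 e1) = 02 2a; tag = H(1b 5c 5c 5c 5c 02 2a) = 01b7
m4: inner = H(71 36 36 36 36 a5) = 01 ee; tag = H(1b 5c 5c 5c 5c 01 ee) = 027a ← matches

4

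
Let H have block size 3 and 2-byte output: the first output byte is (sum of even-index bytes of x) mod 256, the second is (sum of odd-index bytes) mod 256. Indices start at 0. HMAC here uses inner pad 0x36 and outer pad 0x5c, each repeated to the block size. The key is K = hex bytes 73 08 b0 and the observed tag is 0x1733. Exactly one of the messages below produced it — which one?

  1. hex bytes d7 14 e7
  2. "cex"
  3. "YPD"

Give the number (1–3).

Key hex bytes 73 08 b0 is exactly B = 3 bytes: K' = 73 08 b0.
K' ⊕ ipad = 45 3e 86; K' ⊕ opad = 2f 54 ec.
m1: inner = H(45 3e 86 d7 14 e7) = df fc; tag = H(2f 54 ec df fc) = 1733 ← matches
m2: inner = H(45 3e 86 63 65 78) = 30 19; tag = H(2f 54 ec 30 19) = 3484
m3: inner = H(45 3e 86 59 50 44) = 1b db; tag = H(2f 54 ec 1b db) = f66f

1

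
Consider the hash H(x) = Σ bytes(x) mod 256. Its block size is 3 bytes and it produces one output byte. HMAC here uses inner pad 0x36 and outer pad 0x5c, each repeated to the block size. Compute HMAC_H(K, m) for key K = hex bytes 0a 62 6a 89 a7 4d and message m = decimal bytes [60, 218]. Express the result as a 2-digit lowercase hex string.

Key hex bytes 0a 62 6a 89 a7 4d is 6 bytes > B = 3, so hash it first: H(key) = 53, then zero-pad to 3 bytes: K' = 53 00 00.
K' ⊕ ipad = 65 36 36.  K' ⊕ opad = 0f 5c 5c.
Inner input = (K'⊕ipad) ∥ m = 65 36 36 ∥ 3c da.
Inner hash: sum = 101+54+54+60+218 = 487; mod 256 = 231 → e7.
Outer input = (K'⊕opad) ∥ inner = 0f 5c 5c ∥ e7.
Outer hash (tag): sum = 15+92+92+231 = 430; mod 256 = 174 → ae.

ae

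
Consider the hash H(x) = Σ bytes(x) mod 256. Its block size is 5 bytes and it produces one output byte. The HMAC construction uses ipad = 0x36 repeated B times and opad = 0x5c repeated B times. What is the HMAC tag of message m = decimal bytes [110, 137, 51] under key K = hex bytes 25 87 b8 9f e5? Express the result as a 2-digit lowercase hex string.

ac

Key hex bytes 25 87 b8 9f e5 is exactly B = 5 bytes: K' = 25 87 b8 9f e5.
K' ⊕ ipad = 13 b1 8e a9 d3.  K' ⊕ opad = 79 db e4 c3 b9.
Inner input = (K'⊕ipad) ∥ m = 13 b1 8e a9 d3 ∥ 6e 89 33.
Inner hash: sum = 19+177+142+169+211+110+137+51 = 1016; mod 256 = 248 → f8.
Outer input = (K'⊕opad) ∥ inner = 79 db e4 c3 b9 ∥ f8.
Outer hash (tag): sum = 121+219+228+195+185+248 = 1196; mod 256 = 172 → ac.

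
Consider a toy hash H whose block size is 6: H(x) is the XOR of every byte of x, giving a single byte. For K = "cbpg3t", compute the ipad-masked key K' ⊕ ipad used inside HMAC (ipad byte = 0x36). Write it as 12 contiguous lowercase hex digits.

555446510542

Key "cbpg3t" = 63 62 70 67 33 74 is exactly B = 6 bytes: K' = 63 62 70 67 33 74.
XOR each byte with 0x36: 63⊕36=55, 62⊕36=54, 70⊕36=46, 67⊕36=51, 33⊕36=05, 74⊕36=42.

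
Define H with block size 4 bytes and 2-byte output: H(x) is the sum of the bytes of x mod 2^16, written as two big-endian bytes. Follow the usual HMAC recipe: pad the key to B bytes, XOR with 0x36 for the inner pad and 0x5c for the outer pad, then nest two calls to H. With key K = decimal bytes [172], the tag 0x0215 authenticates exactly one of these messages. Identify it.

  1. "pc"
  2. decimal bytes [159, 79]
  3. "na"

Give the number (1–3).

1

Key decimal bytes [172] = ac is 1 byte ≤ B = 4; zero-pad to 4 bytes: K' = ac 00 00 00.
K' ⊕ ipad = 9a 36 36 36; K' ⊕ opad = f0 5c 5c 5c.
m1: inner = H(9a 36 36 36 70 63) = 02 0f; tag = H(f0 5c 5c 5c 02 0f) = 0215 ← matches
m2: inner = H(9a 36 36 36 9f 4f) = 02 2a; tag = H(f0 5c 5c 5c 02 2a) = 0230
m3: inner = H(9a 36 36 36 6e 61) = 02 0b; tag = H(f0 5c 5c 5c 02 0b) = 0211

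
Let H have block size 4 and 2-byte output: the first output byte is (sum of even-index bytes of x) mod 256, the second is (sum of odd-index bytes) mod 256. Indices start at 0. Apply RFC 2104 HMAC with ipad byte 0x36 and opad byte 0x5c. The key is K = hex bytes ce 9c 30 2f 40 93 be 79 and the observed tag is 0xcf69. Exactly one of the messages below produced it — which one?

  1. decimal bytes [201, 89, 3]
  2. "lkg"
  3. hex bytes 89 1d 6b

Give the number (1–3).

2

Key hex bytes ce 9c 30 2f 40 93 be 79 is 8 bytes > B = 4, so hash it first: H(key) = fc d7, then zero-pad to 4 bytes: K' = fc d7 00 00.
K' ⊕ ipad = ca e1 36 36; K' ⊕ opad = a0 8b 5c 5c.
m1: inner = H(ca e1 36 36 c9 59 03) = cc 70; tag = H(a0 8b 5c 5c cc 70) = c857
m2: inner = H(ca e1 36 36 6c 6b 67) = d3 82; tag = H(a0 8b 5c 5c d3 82) = cf69 ← matches
m3: inner = H(ca e1 36 36 89 1d 6b) = f4 34; tag = H(a0 8b 5c 5c f4 34) = f01b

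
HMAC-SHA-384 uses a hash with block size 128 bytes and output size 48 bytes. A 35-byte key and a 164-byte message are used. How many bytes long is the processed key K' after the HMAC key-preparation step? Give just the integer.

Key is 35 ≤ 128 bytes, zero-padded: |K'| = 128.

128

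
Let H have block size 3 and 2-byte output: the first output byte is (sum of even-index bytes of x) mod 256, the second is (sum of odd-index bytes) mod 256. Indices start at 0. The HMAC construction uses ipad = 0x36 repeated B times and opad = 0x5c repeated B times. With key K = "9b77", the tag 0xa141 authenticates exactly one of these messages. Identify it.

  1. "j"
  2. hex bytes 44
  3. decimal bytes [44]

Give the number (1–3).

Key "9b77" = 39 62 37 37 is 4 bytes > B = 3, so hash it first: H(key) = 70 99, then zero-pad to 3 bytes: K' = 70 99 00.
K' ⊕ ipad = 46 af 36; K' ⊕ opad = 2c c5 5c.
m1: inner = H(46 af 36 6a) = 7c 19; tag = H(2c c5 5c 7c 19) = a141 ← matches
m2: inner = H(46 af 36 44) = 7c f3; tag = H(2c c5 5c 7c f3) = 7b41
m3: inner = H(46 af 36 2c) = 7c db; tag = H(2c c5 5c 7c db) = 6341

1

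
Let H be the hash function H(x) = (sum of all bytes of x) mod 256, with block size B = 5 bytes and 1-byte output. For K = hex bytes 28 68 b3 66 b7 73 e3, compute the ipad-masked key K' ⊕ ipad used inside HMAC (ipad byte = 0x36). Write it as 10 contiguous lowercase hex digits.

8036363636

Key hex bytes 28 68 b3 66 b7 73 e3 is 7 bytes > B = 5, so hash it first: H(key) = b6, then zero-pad to 5 bytes: K' = b6 00 00 00 00.
XOR each byte with 0x36: b6⊕36=80, 00⊕36=36, 00⊕36=36, 00⊕36=36, 00⊕36=36.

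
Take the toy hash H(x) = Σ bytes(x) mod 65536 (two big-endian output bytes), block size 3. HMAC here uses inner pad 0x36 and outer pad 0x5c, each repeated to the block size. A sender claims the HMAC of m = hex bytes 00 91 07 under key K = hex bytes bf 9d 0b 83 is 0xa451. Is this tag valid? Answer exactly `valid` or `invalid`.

Key hex bytes bf 9d 0b 83 is 4 bytes > B = 3, so hash it first: H(key) = 01 ea, then zero-pad to 3 bytes: K' = 01 ea 00.
K' ⊕ ipad = 37 dc 36; K' ⊕ opad = 5d b6 5c.
Inner hash: sum = 55+220+54+0+145+7 = 481 → 01 e1.
Outer hash (recomputed tag): sum = 93+182+92+1+225 = 593 → 02 51.
Recomputed tag = 0251; claimed = a451 → mismatch.

invalid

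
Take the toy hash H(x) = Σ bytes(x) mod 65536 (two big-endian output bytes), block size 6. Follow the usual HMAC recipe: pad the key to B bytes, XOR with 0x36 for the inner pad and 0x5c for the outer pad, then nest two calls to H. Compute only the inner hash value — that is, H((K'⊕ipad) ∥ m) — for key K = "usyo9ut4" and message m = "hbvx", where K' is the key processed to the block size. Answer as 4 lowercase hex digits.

Key "usyo9ut4" = 75 73 79 6f 39 75 74 34 is 8 bytes > B = 6, so hash it first: H(key) = 03 26, then zero-pad to 6 bytes: K' = 03 26 00 00 00 00.
K' ⊕ ipad = 35 10 36 36 36 36.
Inner input = 35 10 36 36 36 36 ∥ 68 62 76 78.
Inner hash: sum = 53+16+54+54+54+54+104+98+118+120 = 725 → 02 d5.

02d5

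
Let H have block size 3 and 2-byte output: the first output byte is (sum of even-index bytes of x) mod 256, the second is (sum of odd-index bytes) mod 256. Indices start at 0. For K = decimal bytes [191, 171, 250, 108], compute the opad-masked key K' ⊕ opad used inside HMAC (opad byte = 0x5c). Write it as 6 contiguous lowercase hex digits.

e54b5c

Key decimal bytes [191, 171, 250, 108] = bf ab fa 6c is 4 bytes > B = 3, so hash it first: H(key) = b9 17, then zero-pad to 3 bytes: K' = b9 17 00.
XOR each byte with 0x5c: b9⊕5c=e5, 17⊕5c=4b, 00⊕5c=5c.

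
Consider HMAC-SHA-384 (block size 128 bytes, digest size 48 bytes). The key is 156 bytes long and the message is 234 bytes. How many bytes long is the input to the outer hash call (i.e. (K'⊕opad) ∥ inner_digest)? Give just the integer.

176

Key is 156 > 128 bytes, so it is hashed to 48 bytes then zero-padded to 128: |K'| = 128.
Outer input = (K'⊕opad) ∥ H(inner) → 128 + 48 = 176 bytes.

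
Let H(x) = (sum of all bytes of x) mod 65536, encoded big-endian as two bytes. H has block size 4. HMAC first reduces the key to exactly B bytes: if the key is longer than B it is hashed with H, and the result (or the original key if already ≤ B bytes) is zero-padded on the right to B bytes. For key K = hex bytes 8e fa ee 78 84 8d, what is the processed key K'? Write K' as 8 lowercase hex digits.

|K| = 6 > B = 4, so first hash the key.
H(K): sum = 142+250+238+120+132+141 = 1023 → 03 ff.
Zero-pad H(K) = 03 ff to 4 bytes: K' = 03 ff 00 00.

03ff0000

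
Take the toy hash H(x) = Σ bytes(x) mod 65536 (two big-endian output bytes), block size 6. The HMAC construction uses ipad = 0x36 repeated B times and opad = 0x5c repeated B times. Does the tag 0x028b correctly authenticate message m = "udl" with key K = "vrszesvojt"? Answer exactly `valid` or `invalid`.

valid

Key "vrszesvojt" = 76 72 73 7a 65 73 76 6f 6a 74 is 10 bytes > B = 6, so hash it first: H(key) = 04 70, then zero-pad to 6 bytes: K' = 04 70 00 00 00 00.
K' ⊕ ipad = 32 46 36 36 36 36; K' ⊕ opad = 58 2c 5c 5c 5c 5c.
Inner hash: sum = 50+70+54+54+54+54+117+100+108 = 661 → 02 95.
Outer hash (recomputed tag): sum = 88+44+92+92+92+92+2+149 = 651 → 02 8b.
Recomputed tag = 028b; claimed = 028b → match.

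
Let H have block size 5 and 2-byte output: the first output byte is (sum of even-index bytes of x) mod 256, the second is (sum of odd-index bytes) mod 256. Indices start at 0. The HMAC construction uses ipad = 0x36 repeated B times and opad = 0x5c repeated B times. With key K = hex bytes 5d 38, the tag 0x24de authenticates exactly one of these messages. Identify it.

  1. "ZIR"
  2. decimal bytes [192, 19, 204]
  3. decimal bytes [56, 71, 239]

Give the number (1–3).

Key hex bytes 5d 38 is 2 bytes ≤ B = 5; zero-pad to 5 bytes: K' = 5d 38 00 00 00.
K' ⊕ ipad = 6b 0e 36 36 36; K' ⊕ opad = 01 64 5c 5c 5c.
m1: inner = H(6b 0e 36 36 36 5a 49 52) = 20 f0; tag = H(01 64 5c 5c 5c 20 f0) = a9e0
m2: inner = H(6b 0e 36 36 36 c0 13 cc) = ea d0; tag = H(01 64 5c 5c 5c ea d0) = 89aa
m3: inner = H(6b 0e 36 36 36 38 47 ef) = 1e 6b; tag = H(01 64 5c 5c 5c 1e 6b) = 24de ← matches

3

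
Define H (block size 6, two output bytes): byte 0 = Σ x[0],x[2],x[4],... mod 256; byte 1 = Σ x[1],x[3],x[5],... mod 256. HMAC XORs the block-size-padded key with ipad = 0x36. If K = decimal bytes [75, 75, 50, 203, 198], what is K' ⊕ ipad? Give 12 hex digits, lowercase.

7d7d04fdf036

Key decimal bytes [75, 75, 50, 203, 198] = 4b 4b 32 cb c6 is 5 bytes ≤ B = 6; zero-pad to 6 bytes: K' = 4b 4b 32 cb c6 00.
XOR each byte with 0x36: 4b⊕36=7d, 4b⊕36=7d, 32⊕36=04, cb⊕36=fd, c6⊕36=f0, 00⊕36=36.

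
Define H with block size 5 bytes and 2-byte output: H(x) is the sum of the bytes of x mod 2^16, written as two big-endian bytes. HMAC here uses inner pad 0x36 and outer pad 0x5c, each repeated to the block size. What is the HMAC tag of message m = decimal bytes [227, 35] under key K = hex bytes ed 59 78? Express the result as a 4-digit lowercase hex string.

019f

Key hex bytes ed 59 78 is 3 bytes ≤ B = 5; zero-pad to 5 bytes: K' = ed 59 78 00 00.
K' ⊕ ipad = db 6f 4e 36 36.  K' ⊕ opad = b1 05 24 5c 5c.
Inner input = (K'⊕ipad) ∥ m = db 6f 4e 36 36 ∥ e3 23.
Inner hash: sum = 219+111+78+54+54+227+35 = 778 → 03 0a.
Outer input = (K'⊕opad) ∥ inner = b1 05 24 5c 5c ∥ 03 0a.
Outer hash (tag): sum = 177+5+36+92+92+3+10 = 415 → 01 9f.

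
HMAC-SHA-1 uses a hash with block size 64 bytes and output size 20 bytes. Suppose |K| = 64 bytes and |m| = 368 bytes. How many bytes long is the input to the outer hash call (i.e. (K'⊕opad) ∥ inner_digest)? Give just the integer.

84

Key is 64 ≤ 64 bytes, zero-padded: |K'| = 64.
Outer input = (K'⊕opad) ∥ H(inner) → 64 + 20 = 84 bytes.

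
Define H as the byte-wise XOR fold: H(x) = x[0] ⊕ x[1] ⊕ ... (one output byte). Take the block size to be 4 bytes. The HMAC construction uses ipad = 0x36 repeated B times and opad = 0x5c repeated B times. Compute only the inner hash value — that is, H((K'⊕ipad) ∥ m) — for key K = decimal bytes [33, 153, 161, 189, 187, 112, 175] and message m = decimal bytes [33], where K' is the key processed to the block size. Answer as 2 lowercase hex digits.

Key decimal bytes [33, 153, 161, 189, 187, 112, 175] = 21 99 a1 bd bb 70 af is 7 bytes > B = 4, so hash it first: H(key) = c0, then zero-pad to 4 bytes: K' = c0 00 00 00.
K' ⊕ ipad = f6 36 36 36.
Inner input = f6 36 36 36 ∥ 21.
Inner hash: XOR f6⊕36⊕36⊕36⊕21 = e1.

e1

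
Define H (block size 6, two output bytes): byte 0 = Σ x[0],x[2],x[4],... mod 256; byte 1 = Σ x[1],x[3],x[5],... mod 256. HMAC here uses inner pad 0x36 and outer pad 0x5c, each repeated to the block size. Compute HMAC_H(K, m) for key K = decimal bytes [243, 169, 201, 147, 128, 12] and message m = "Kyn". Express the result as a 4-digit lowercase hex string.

Key decimal bytes [243, 169, 201, 147, 128, 12] = f3 a9 c9 93 80 0c is exactly B = 6 bytes: K' = f3 a9 c9 93 80 0c.
K' ⊕ ipad = c5 9f ff a5 b6 3a.  K' ⊕ opad = af f5 95 cf dc 50.
Inner input = (K'⊕ipad) ∥ m = c5 9f ff a5 b6 3a ∥ 4b 79 6e.
Inner hash: even-index sum = 819 mod 256 = 51; odd-index sum = 503 mod 256 = 247 → 33 f7.
Outer input = (K'⊕opad) ∥ inner = af f5 95 cf dc 50 ∥ 33 f7.
Outer hash (tag): even-index sum = 595 mod 256 = 83; odd-index sum = 779 mod 256 = 11 → 53 0b.

530b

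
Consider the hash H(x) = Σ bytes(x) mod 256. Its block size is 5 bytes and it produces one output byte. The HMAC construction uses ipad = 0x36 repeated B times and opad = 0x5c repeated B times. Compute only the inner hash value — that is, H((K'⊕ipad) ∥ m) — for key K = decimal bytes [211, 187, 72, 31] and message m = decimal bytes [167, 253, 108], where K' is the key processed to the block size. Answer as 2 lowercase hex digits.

5f

Key decimal bytes [211, 187, 72, 31] = d3 bb 48 1f is 4 bytes ≤ B = 5; zero-pad to 5 bytes: K' = d3 bb 48 1f 00.
K' ⊕ ipad = e5 8d 7e 29 36.
Inner input = e5 8d 7e 29 36 ∥ a7 fd 6c.
Inner hash: sum = 229+141+126+41+54+167+253+108 = 1119; mod 256 = 95 → 5f.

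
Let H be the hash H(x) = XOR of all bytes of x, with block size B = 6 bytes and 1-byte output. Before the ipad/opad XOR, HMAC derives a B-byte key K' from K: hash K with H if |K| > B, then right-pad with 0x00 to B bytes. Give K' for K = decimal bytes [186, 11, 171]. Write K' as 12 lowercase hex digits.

Key decimal bytes [186, 11, 171] = ba 0b ab is 3 bytes ≤ B = 6; zero-pad to 6 bytes: K' = ba 0b ab 00 00 00.

ba0bab000000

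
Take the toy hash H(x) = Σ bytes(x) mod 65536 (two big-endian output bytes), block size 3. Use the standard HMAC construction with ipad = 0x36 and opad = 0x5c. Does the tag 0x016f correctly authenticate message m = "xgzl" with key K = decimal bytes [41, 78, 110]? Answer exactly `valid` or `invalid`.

valid

Key decimal bytes [41, 78, 110] = 29 4e 6e is exactly B = 3 bytes: K' = 29 4e 6e.
K' ⊕ ipad = 1f 78 58; K' ⊕ opad = 75 12 32.
Inner hash: sum = 31+120+88+120+103+122+108 = 692 → 02 b4.
Outer hash (recomputed tag): sum = 117+18+50+2+180 = 367 → 01 6f.
Recomputed tag = 016f; claimed = 016f → match.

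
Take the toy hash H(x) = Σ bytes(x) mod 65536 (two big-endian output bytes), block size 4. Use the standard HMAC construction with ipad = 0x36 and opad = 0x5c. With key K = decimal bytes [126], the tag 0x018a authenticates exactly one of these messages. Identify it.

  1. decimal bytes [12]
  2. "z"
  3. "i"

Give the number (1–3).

3

Key decimal bytes [126] = 7e is 1 byte ≤ B = 4; zero-pad to 4 bytes: K' = 7e 00 00 00.
K' ⊕ ipad = 48 36 36 36; K' ⊕ opad = 22 5c 5c 5c.
m1: inner = H(48 36 36 36 0c) = 00 f6; tag = H(22 5c 5c 5c 00 f6) = 022c
m2: inner = H(48 36 36 36 7a) = 01 64; tag = H(22 5c 5c 5c 01 64) = 019b
m3: inner = H(48 36 36 36 69) = 01 53; tag = H(22 5c 5c 5c 01 53) = 018a ← matches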